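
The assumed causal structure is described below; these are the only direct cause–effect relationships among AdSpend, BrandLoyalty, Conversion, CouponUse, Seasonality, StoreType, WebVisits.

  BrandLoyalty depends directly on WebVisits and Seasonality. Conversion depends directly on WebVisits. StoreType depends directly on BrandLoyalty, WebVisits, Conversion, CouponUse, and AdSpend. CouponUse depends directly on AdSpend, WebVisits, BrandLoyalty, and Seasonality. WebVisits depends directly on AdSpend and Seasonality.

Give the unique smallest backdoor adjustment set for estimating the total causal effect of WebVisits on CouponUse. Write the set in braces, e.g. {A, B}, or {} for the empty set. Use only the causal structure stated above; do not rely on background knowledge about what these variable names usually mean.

Variables eligible for adjustment (non-descendants of WebVisits, excluding WebVisits and CouponUse): {AdSpend, Seasonality}.
Backdoor paths from WebVisits to CouponUse:
  P1: WebVisits <- AdSpend -> CouponUse
  P2: WebVisits <- AdSpend -> StoreType <- BrandLoyalty <- Seasonality -> CouponUse
  P3: WebVisits <- AdSpend -> StoreType <- BrandLoyalty -> CouponUse
  P4: WebVisits <- AdSpend -> StoreType <- CouponUse
  P5: WebVisits <- Seasonality -> BrandLoyalty -> CouponUse
  P6: WebVisits <- Seasonality -> BrandLoyalty -> StoreType <- AdSpend -> CouponUse
  P7: WebVisits <- Seasonality -> BrandLoyalty -> StoreType <- CouponUse
  P8: WebVisits <- Seasonality -> CouponUse
The empty set is not sufficient: P1 (WebVisits <- AdSpend -> CouponUse) has no collider blocking it and no conditioned non-collider, so it is open.
Try {AdSpend, Seasonality}:
  P1: blocked at fork node AdSpend ∈ conditioning set.
  P2: blocked at fork node AdSpend ∈ conditioning set.
  P3: blocked at fork node AdSpend ∈ conditioning set.
  P4: blocked at fork node AdSpend ∈ conditioning set.
  P5: blocked at fork node Seasonality ∈ conditioning set.
  P6: blocked at fork node Seasonality ∈ conditioning set.
  P7: blocked at fork node Seasonality ∈ conditioning set.
  P8: blocked at fork node Seasonality ∈ conditioning set.
{AdSpend, Seasonality} contains no descendant of WebVisits and blocks every backdoor path.
Every element of {AdSpend, Seasonality} is needed (dropping AdSpend leaves P1 open; dropping Seasonality leaves P5 open), so no proper subset is valid.
Among all size-2 subsets of the eligible variables, only {AdSpend, Seasonality} blocks every backdoor path, so it is the unique smallest valid adjustment set.

{AdSpend, Seasonality}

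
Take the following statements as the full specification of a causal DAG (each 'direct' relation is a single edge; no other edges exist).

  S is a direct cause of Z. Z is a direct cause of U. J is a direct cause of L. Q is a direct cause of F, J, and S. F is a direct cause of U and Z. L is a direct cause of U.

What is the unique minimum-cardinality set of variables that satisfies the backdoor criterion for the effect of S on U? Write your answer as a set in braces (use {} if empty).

{Q}

Variables eligible for adjustment (non-descendants of S, excluding S and U): {F, J, L, Q}.
Backdoor paths from S to U:
  P1: S <- Q -> J -> L -> U
  P2: S <- Q -> F -> Z -> U
  P3: S <- Q -> F -> U
The empty set is not sufficient: P1 (S <- Q -> J -> L -> U) has no collider blocking it and no conditioned non-collider, so it is open.
Try {Q}:
  P1: blocked at fork node Q ∈ conditioning set.
  P2: blocked at fork node Q ∈ conditioning set.
  P3: blocked at fork node Q ∈ conditioning set.
{Q} contains no descendant of S and blocks every backdoor path.
No other singleton works — e.g. {J} leaves P2 open — so {Q} is the unique smallest valid adjustment set.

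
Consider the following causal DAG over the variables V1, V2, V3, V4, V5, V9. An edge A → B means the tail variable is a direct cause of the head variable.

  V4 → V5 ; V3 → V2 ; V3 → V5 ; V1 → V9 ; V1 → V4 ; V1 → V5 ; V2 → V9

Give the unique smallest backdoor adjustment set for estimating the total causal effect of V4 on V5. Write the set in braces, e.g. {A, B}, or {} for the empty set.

Variables eligible for adjustment (non-descendants of V4, excluding V4 and V5): {V1, V2, V3, V9}.
Backdoor paths from V4 to V5:
  P1: V4 <- V1 -> V5
  P2: V4 <- V1 -> V9 <- V2 <- V3 -> V5
The empty set is not sufficient: P1 (V4 <- V1 -> V5) has no collider blocking it and no conditioned non-collider, so it is open.
Try {V1}:
  P1: blocked at fork node V1 ∈ conditioning set.
  P2: blocked at fork node V1 ∈ conditioning set.
{V1} contains no descendant of V4 and blocks every backdoor path.
No other singleton works — e.g. {V3} leaves P1 open — so {V1} is the unique smallest valid adjustment set.

{V1}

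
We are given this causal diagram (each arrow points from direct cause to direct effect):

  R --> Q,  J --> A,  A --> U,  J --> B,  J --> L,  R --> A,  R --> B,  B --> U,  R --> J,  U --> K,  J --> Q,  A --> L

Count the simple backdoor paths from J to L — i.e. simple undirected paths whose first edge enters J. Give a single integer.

2

A backdoor path from J to L is any simple undirected path whose first edge points into J (i.e. leaves J via a parent).
Parents of J: {R}.
Enumerating:
  P1: J <- R -> B -> U <- A -> L
  P2: J <- R -> A -> L
That exhausts the simple backdoor paths. Count: 2.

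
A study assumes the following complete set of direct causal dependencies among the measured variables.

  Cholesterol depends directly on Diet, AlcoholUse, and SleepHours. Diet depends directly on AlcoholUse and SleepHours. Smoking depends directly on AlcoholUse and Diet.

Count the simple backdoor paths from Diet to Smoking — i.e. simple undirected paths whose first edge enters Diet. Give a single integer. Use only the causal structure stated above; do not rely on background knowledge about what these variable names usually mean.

2

A backdoor path from Diet to Smoking is any simple undirected path whose first edge points into Diet (i.e. leaves Diet via a parent).
Parents of Diet: {AlcoholUse, SleepHours}.
Enumerating:
  P1: Diet <- SleepHours -> Cholesterol <- AlcoholUse -> Smoking
  P2: Diet <- AlcoholUse -> Smoking
That exhausts the simple backdoor paths. Count: 2.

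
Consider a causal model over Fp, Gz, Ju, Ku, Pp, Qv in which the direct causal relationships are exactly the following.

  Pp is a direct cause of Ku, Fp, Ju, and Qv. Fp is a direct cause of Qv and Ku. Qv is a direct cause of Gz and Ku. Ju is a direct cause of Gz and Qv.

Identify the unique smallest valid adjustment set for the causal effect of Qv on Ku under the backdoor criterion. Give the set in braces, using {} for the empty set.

Variables eligible for adjustment (non-descendants of Qv, excluding Qv and Ku): {Fp, Ju, Pp}.
Backdoor paths from Qv to Ku:
  P1: Qv <- Pp -> Fp -> Ku
  P2: Qv <- Pp -> Ku
  P3: Qv <- Ju <- Pp -> Fp -> Ku
  P4: Qv <- Ju <- Pp -> Ku
  P5: Qv <- Fp <- Pp -> Ku
  P6: Qv <- Fp -> Ku
The empty set is not sufficient: P1 (Qv <- Pp -> Fp -> Ku) has no collider blocking it and no conditioned non-collider, so it is open.
Try {Fp, Pp}:
  P1: blocked at fork node Pp ∈ conditioning set.
  P2: blocked at fork node Pp ∈ conditioning set.
  P3: blocked at fork node Pp ∈ conditioning set.
  P4: blocked at fork node Pp ∈ conditioning set.
  P5: blocked at chain node Fp ∈ conditioning set.
  P6: blocked at fork node Fp ∈ conditioning set.
{Fp, Pp} contains no descendant of Qv and blocks every backdoor path.
Every element of {Fp, Pp} is needed (dropping Fp leaves P6 open; dropping Pp leaves P2 open), so no proper subset is valid.
Among all size-2 subsets of the eligible variables, only {Fp, Pp} blocks every backdoor path, so it is the unique smallest valid adjustment set.

{Fp, Pp}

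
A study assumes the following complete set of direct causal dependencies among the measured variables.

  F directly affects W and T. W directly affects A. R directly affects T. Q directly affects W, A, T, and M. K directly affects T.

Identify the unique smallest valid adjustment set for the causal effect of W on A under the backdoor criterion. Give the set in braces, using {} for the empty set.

{Q}

Variables eligible for adjustment (non-descendants of W, excluding W and A): {F, K, M, Q, R, T}.
Backdoor paths from W to A:
  P1: W <- Q -> A
  P2: W <- F -> T <- Q -> A
The empty set is not sufficient: P1 (W <- Q -> A) has no collider blocking it and no conditioned non-collider, so it is open.
Try {Q}:
  P1: blocked at fork node Q ∈ conditioning set.
  P2: blocked at collider T (neither it nor any descendant is in the conditioning set).
{Q} contains no descendant of W and blocks every backdoor path.
No other singleton works — e.g. {R} leaves P1 open — so {Q} is the unique smallest valid adjustment set.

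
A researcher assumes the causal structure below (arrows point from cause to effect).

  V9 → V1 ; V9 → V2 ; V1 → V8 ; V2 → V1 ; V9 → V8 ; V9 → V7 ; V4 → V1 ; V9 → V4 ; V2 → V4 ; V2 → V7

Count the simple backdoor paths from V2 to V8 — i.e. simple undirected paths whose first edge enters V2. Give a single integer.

3

A backdoor path from V2 to V8 is any simple undirected path whose first edge points into V2 (i.e. leaves V2 via a parent).
Parents of V2: {V9}.
Enumerating:
  P1: V2 <- V9 -> V4 -> V1 -> V8
  P2: V2 <- V9 -> V1 -> V8
  P3: V2 <- V9 -> V8
That exhausts the simple backdoor paths. Count: 3.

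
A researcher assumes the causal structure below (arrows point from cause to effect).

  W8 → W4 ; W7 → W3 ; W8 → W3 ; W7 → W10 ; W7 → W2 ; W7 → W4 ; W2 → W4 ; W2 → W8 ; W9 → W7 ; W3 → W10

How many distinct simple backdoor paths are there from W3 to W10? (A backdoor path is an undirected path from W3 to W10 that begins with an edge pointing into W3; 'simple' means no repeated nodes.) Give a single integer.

A backdoor path from W3 to W10 is any simple undirected path whose first edge points into W3 (i.e. leaves W3 via a parent).
Parents of W3: {W7, W8}.
Enumerating:
  P1: W3 <- W7 -> W10
  P2: W3 <- W8 <- W2 <- W7 -> W10
  P3: W3 <- W8 <- W2 -> W4 <- W7 -> W10
  P4: W3 <- W8 -> W4 <- W7 -> W10
  P5: W3 <- W8 -> W4 <- W2 <- W7 -> W10
That exhausts the simple backdoor paths. Count: 5.

5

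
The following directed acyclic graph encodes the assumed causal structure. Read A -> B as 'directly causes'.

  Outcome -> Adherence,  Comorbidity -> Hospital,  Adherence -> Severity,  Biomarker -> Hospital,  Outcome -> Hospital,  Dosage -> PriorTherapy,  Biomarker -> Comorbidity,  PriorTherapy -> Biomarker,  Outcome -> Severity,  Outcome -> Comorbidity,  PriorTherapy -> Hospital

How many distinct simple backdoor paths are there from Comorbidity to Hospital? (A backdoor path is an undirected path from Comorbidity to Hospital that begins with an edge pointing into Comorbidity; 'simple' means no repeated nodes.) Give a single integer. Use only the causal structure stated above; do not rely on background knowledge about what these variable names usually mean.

A backdoor path from Comorbidity to Hospital is any simple undirected path whose first edge points into Comorbidity (i.e. leaves Comorbidity via a parent).
Parents of Comorbidity: {Biomarker, Outcome}.
Enumerating:
  P1: Comorbidity <- Outcome -> Hospital
  P2: Comorbidity <- Biomarker <- PriorTherapy -> Hospital
  P3: Comorbidity <- Biomarker -> Hospital
That exhausts the simple backdoor paths. Count: 3.

3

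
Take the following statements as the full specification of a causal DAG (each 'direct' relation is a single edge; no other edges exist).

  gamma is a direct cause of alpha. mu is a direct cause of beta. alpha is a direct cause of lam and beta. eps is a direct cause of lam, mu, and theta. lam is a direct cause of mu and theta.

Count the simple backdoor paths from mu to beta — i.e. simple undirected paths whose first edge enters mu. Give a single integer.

3

A backdoor path from mu to beta is any simple undirected path whose first edge points into mu (i.e. leaves mu via a parent).
Parents of mu: {eps, lam}.
Enumerating:
  P1: mu <- eps -> lam <- alpha -> beta
  P2: mu <- eps -> theta <- lam <- alpha -> beta
  P3: mu <- lam <- alpha -> beta
That exhausts the simple backdoor paths. Count: 3.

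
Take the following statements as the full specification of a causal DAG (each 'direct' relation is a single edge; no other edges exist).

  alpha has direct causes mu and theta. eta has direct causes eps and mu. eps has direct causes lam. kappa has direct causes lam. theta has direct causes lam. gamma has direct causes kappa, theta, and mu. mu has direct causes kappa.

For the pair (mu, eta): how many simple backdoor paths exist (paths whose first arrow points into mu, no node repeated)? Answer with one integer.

A backdoor path from mu to eta is any simple undirected path whose first edge points into mu (i.e. leaves mu via a parent).
Parents of mu: {kappa}.
Enumerating:
  P1: mu <- kappa <- lam -> eps -> eta
  P2: mu <- kappa -> gamma <- theta <- lam -> eps -> eta
That exhausts the simple backdoor paths. Count: 2.

2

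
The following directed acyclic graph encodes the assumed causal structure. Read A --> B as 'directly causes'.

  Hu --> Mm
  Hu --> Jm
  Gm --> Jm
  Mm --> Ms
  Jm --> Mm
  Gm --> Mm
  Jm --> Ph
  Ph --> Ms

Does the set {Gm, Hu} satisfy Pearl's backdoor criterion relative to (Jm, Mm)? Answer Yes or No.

Yes

Backdoor paths from Jm to Mm (paths whose first edge points into Jm):
  P1: Jm <- Gm -> Mm
  P2: Jm <- Hu -> Mm
Condition 1 (no descendant of Jm in the set): holds — descendants of Jm are {Mm, Ms, Ph}; none are in {Gm, Hu}.
Condition 2 (every backdoor path blocked by {Gm, Hu}):
  P1: blocked at fork node Gm ∈ conditioning set.
  P2: blocked at fork node Hu ∈ conditioning set.
{Gm, Hu} satisfies the backdoor criterion.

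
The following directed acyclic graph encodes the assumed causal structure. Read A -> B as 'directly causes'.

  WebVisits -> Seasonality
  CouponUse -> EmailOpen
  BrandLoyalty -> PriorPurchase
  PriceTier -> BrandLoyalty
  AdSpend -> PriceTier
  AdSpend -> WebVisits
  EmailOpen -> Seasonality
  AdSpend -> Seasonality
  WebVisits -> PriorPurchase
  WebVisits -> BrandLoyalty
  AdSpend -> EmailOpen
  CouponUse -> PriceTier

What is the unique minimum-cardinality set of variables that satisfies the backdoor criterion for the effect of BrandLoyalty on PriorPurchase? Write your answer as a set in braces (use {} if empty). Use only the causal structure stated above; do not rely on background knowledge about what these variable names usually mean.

{WebVisits}

Variables eligible for adjustment (non-descendants of BrandLoyalty, excluding BrandLoyalty and PriorPurchase): {AdSpend, CouponUse, EmailOpen, PriceTier, Seasonality, WebVisits}.
Backdoor paths from BrandLoyalty to PriorPurchase:
  P1: BrandLoyalty <- WebVisits -> PriorPurchase
  P2: BrandLoyalty <- PriceTier <- AdSpend -> WebVisits -> PriorPurchase
  P3: BrandLoyalty <- PriceTier <- AdSpend -> EmailOpen -> Seasonality <- WebVisits -> PriorPurchase
  P4: BrandLoyalty <- PriceTier <- AdSpend -> Seasonality <- WebVisits -> PriorPurchase
  P5: BrandLoyalty <- PriceTier <- CouponUse -> EmailOpen <- AdSpend -> WebVisits -> PriorPurchase
  P6: BrandLoyalty <- PriceTier <- CouponUse -> EmailOpen <- AdSpend -> Seasonality <- WebVisits -> PriorPurchase
  P7: BrandLoyalty <- PriceTier <- CouponUse -> EmailOpen -> Seasonality <- AdSpend -> WebVisits -> PriorPurchase
  P8: BrandLoyalty <- PriceTier <- CouponUse -> EmailOpen -> Seasonality <- WebVisits -> PriorPurchase
The empty set is not sufficient: P1 (BrandLoyalty <- WebVisits -> PriorPurchase) has no collider blocking it and no conditioned non-collider, so it is open.
Try {WebVisits}:
  P1: blocked at fork node WebVisits ∈ conditioning set.
  P2: blocked at chain node WebVisits ∈ conditioning set.
  P3: blocked at collider Seasonality (neither it nor any descendant is in the conditioning set).
  P4: blocked at collider Seasonality (neither it nor any descendant is in the conditioning set).
  P5: blocked at collider EmailOpen (neither it nor any descendant is in the conditioning set).
  P6: blocked at collider EmailOpen (neither it nor any descendant is in the conditioning set).
  P7: blocked at collider Seasonality (neither it nor any descendant is in the conditioning set).
  P8: blocked at collider Seasonality (neither it nor any descendant is in the conditioning set).
{WebVisits} contains no descendant of BrandLoyalty and blocks every backdoor path.
No other singleton works — e.g. {AdSpend} leaves P1 open — so {WebVisits} is the unique smallest valid adjustment set.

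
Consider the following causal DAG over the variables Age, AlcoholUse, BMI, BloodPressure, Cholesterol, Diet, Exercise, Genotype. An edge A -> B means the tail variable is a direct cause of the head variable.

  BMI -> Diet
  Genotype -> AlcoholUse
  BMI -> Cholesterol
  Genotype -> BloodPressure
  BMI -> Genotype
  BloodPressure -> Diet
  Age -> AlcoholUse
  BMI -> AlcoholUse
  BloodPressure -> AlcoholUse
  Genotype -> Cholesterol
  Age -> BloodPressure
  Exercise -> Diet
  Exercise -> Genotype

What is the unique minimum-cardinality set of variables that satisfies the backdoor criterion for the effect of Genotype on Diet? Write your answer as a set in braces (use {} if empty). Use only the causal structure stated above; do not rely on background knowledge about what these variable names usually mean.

Variables eligible for adjustment (non-descendants of Genotype, excluding Genotype and Diet): {Age, BMI, Exercise}.
Backdoor paths from Genotype to Diet:
  P1: Genotype <- Exercise -> Diet
  P2: Genotype <- BMI -> AlcoholUse <- Age -> BloodPressure -> Diet
  P3: Genotype <- BMI -> AlcoholUse <- BloodPressure -> Diet
  P4: Genotype <- BMI -> Diet
The empty set is not sufficient: P1 (Genotype <- Exercise -> Diet) has no collider blocking it and no conditioned non-collider, so it is open.
Try {BMI, Exercise}:
  P1: blocked at fork node Exercise ∈ conditioning set.
  P2: blocked at fork node BMI ∈ conditioning set.
  P3: blocked at fork node BMI ∈ conditioning set.
  P4: blocked at fork node BMI ∈ conditioning set.
{BMI, Exercise} contains no descendant of Genotype and blocks every backdoor path.
Every element of {BMI, Exercise} is needed (dropping BMI leaves P4 open; dropping Exercise leaves P1 open), so no proper subset is valid.
Among all size-2 subsets of the eligible variables, only {BMI, Exercise} blocks every backdoor path, so it is the unique smallest valid adjustment set.

{BMI, Exercise}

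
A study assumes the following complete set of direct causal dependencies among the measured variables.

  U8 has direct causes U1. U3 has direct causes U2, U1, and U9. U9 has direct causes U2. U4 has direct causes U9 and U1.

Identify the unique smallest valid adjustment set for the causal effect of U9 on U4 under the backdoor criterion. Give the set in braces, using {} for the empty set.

{}

Variables eligible for adjustment (non-descendants of U9, excluding U9 and U4): {U1, U2, U8}.
Backdoor paths from U9 to U4:
  P1: U9 <- U2 -> U3 <- U1 -> U4
Each backdoor path contains an unconditioned collider, so every path is already blocked with the empty conditioning set:
  P1: blocked at collider U3 (neither it nor any descendant is in the conditioning set).
The empty set is therefore the unique smallest valid set.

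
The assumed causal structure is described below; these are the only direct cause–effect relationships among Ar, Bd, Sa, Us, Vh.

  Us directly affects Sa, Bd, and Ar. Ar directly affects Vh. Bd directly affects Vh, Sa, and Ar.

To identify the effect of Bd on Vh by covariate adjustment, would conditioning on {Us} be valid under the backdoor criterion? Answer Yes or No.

Backdoor paths from Bd to Vh (paths whose first edge points into Bd):
  P1: Bd <- Us -> Ar -> Vh
Condition 1 (no descendant of Bd in the set): holds — descendants of Bd are {Ar, Sa, Vh}; none are in {Us}.
Condition 2 (every backdoor path blocked by {Us}):
  P1: blocked at fork node Us ∈ conditioning set.
{Us} satisfies the backdoor criterion.

Yes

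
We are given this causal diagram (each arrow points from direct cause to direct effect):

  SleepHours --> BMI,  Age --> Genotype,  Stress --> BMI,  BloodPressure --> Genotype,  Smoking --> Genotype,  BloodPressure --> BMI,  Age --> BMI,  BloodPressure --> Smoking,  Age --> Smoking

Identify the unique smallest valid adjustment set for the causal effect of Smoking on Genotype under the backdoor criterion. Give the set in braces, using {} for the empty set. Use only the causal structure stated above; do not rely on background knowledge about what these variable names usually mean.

Variables eligible for adjustment (non-descendants of Smoking, excluding Smoking and Genotype): {Age, BMI, BloodPressure, SleepHours, Stress}.
Backdoor paths from Smoking to Genotype:
  P1: Smoking <- BloodPressure -> BMI <- Age -> Genotype
  P2: Smoking <- BloodPressure -> Genotype
  P3: Smoking <- Age -> BMI <- BloodPressure -> Genotype
  P4: Smoking <- Age -> Genotype
The empty set is not sufficient: P2 (Smoking <- BloodPressure -> Genotype) has no collider blocking it and no conditioned non-collider, so it is open.
Try {Age, BloodPressure}:
  P1: blocked at fork node BloodPressure ∈ conditioning set.
  P2: blocked at fork node BloodPressure ∈ conditioning set.
  P3: blocked at fork node Age ∈ conditioning set.
  P4: blocked at fork node Age ∈ conditioning set.
{Age, BloodPressure} contains no descendant of Smoking and blocks every backdoor path.
Every element of {Age, BloodPressure} is needed (dropping Age leaves P4 open; dropping BloodPressure leaves P2 open), so no proper subset is valid.
Among all size-2 subsets of the eligible variables, only {Age, BloodPressure} blocks every backdoor path, so it is the unique smallest valid adjustment set.

{Age, BloodPressure}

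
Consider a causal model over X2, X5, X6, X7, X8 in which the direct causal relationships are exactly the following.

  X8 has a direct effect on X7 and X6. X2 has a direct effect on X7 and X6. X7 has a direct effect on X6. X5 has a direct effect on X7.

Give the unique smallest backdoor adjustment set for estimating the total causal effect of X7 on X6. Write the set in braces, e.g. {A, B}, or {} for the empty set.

{X2, X8}

Variables eligible for adjustment (non-descendants of X7, excluding X7 and X6): {X2, X5, X8}.
Backdoor paths from X7 to X6:
  P1: X7 <- X2 -> X6
  P2: X7 <- X8 -> X6
The empty set is not sufficient: P1 (X7 <- X2 -> X6) has no collider blocking it and no conditioned non-collider, so it is open.
Try {X2, X8}:
  P1: blocked at fork node X2 ∈ conditioning set.
  P2: blocked at fork node X8 ∈ conditioning set.
{X2, X8} contains no descendant of X7 and blocks every backdoor path.
Every element of {X2, X8} is needed (dropping X2 leaves P1 open; dropping X8 leaves P2 open), so no proper subset is valid.
Among all size-2 subsets of the eligible variables, only {X2, X8} blocks every backdoor path, so it is the unique smallest valid adjustment set.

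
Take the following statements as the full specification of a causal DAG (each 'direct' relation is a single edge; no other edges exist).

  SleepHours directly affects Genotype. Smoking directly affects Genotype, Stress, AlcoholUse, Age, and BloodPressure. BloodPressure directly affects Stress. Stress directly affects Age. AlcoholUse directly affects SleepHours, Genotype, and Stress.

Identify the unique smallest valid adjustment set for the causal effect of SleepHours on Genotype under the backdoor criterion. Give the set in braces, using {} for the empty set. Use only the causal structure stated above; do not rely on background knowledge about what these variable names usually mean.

{AlcoholUse}

Variables eligible for adjustment (non-descendants of SleepHours, excluding SleepHours and Genotype): {Age, AlcoholUse, BloodPressure, Smoking, Stress}.
Backdoor paths from SleepHours to Genotype:
  P1: SleepHours <- AlcoholUse <- Smoking -> Genotype
  P2: SleepHours <- AlcoholUse -> Genotype
  P3: SleepHours <- AlcoholUse -> Stress <- Smoking -> Genotype
  P4: SleepHours <- AlcoholUse -> Stress <- BloodPressure <- Smoking -> Genotype
  P5: SleepHours <- AlcoholUse -> Stress -> Age <- Smoking -> Genotype
The empty set is not sufficient: P1 (SleepHours <- AlcoholUse <- Smoking -> Genotype) has no collider blocking it and no conditioned non-collider, so it is open.
Try {AlcoholUse}:
  P1: blocked at chain node AlcoholUse ∈ conditioning set.
  P2: blocked at fork node AlcoholUse ∈ conditioning set.
  P3: blocked at fork node AlcoholUse ∈ conditioning set.
  P4: blocked at fork node AlcoholUse ∈ conditioning set.
  P5: blocked at fork node AlcoholUse ∈ conditioning set.
{AlcoholUse} contains no descendant of SleepHours and blocks every backdoor path.
No other singleton works — e.g. {Smoking} leaves P2 open — so {AlcoholUse} is the unique smallest valid adjustment set.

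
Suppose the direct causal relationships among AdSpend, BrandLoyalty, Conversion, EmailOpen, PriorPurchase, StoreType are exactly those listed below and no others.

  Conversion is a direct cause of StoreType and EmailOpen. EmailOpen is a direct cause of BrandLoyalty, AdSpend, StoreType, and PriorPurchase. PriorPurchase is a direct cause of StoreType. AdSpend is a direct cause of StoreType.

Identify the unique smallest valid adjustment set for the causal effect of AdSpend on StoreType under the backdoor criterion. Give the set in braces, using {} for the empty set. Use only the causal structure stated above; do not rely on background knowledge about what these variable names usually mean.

{EmailOpen}

Variables eligible for adjustment (non-descendants of AdSpend, excluding AdSpend and StoreType): {BrandLoyalty, Conversion, EmailOpen, PriorPurchase}.
Backdoor paths from AdSpend to StoreType:
  P1: AdSpend <- EmailOpen <- Conversion -> StoreType
  P2: AdSpend <- EmailOpen -> PriorPurchase -> StoreType
  P3: AdSpend <- EmailOpen -> StoreType
The empty set is not sufficient: P1 (AdSpend <- EmailOpen <- Conversion -> StoreType) has no collider blocking it and no conditioned non-collider, so it is open.
Try {EmailOpen}:
  P1: blocked at chain node EmailOpen ∈ conditioning set.
  P2: blocked at fork node EmailOpen ∈ conditioning set.
  P3: blocked at fork node EmailOpen ∈ conditioning set.
{EmailOpen} contains no descendant of AdSpend and blocks every backdoor path.
No other singleton works — e.g. {Conversion} leaves P2 open — so {EmailOpen} is the unique smallest valid adjustment set.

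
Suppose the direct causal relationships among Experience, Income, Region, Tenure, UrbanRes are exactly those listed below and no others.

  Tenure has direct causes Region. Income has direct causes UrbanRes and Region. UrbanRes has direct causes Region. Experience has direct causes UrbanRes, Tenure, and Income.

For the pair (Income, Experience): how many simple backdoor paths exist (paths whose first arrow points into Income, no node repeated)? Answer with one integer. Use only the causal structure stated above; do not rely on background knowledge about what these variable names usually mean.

A backdoor path from Income to Experience is any simple undirected path whose first edge points into Income (i.e. leaves Income via a parent).
Parents of Income: {Region, UrbanRes}.
Enumerating:
  P1: Income <- Region -> Tenure -> Experience
  P2: Income <- Region -> UrbanRes -> Experience
  P3: Income <- UrbanRes <- Region -> Tenure -> Experience
  P4: Income <- UrbanRes -> Experience
That exhausts the simple backdoor paths. Count: 4.

4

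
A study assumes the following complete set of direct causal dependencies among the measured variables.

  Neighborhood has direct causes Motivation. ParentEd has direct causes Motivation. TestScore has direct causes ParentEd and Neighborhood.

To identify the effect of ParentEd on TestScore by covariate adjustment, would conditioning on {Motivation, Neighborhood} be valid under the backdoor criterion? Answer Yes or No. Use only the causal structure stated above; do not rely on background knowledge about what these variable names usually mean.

Backdoor paths from ParentEd to TestScore (paths whose first edge points into ParentEd):
  P1: ParentEd <- Motivation -> Neighborhood -> TestScore
Condition 1 (no descendant of ParentEd in the set): holds — descendants of ParentEd are {TestScore}; none are in {Motivation, Neighborhood}.
Condition 2 (every backdoor path blocked by {Motivation, Neighborhood}):
  P1: blocked at fork node Motivation ∈ conditioning set.
{Motivation, Neighborhood} satisfies the backdoor criterion.

Yes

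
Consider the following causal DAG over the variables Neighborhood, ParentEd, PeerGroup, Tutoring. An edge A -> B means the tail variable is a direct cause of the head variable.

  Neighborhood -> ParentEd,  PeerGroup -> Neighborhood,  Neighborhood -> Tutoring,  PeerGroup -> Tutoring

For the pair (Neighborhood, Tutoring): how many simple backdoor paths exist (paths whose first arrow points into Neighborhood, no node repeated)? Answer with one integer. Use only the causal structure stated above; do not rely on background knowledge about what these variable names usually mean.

A backdoor path from Neighborhood to Tutoring is any simple undirected path whose first edge points into Neighborhood (i.e. leaves Neighborhood via a parent).
Parents of Neighborhood: {PeerGroup}.
Enumerating:
  P1: Neighborhood <- PeerGroup -> Tutoring
That exhausts the simple backdoor paths. Count: 1.

1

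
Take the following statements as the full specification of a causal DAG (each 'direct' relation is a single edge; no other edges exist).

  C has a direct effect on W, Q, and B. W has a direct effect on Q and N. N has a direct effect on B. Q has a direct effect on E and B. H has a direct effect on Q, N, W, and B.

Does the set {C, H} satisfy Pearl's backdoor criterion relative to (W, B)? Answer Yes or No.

Yes

Backdoor paths from W to B (paths whose first edge points into W):
  P1: W <- C -> Q <- H -> N -> B
  P2: W <- C -> Q <- H -> B
  P3: W <- C -> Q -> B
  P4: W <- C -> B
  P5: W <- H -> N -> B
  P6: W <- H -> Q <- C -> B
  P7: W <- H -> Q -> B
  P8: W <- H -> B
Condition 1 (no descendant of W in the set): holds — descendants of W are {B, E, N, Q}; none are in {C, H}.
Condition 2 (every backdoor path blocked by {C, H}):
  P1: blocked at fork node C ∈ conditioning set.
  P2: blocked at fork node C ∈ conditioning set.
  P3: blocked at fork node C ∈ conditioning set.
  P4: blocked at fork node C ∈ conditioning set.
  P5: blocked at fork node H ∈ conditioning set.
  P6: blocked at fork node H ∈ conditioning set.
  P7: blocked at fork node H ∈ conditioning set.
  P8: blocked at fork node H ∈ conditioning set.
{C, H} satisfies the backdoor criterion.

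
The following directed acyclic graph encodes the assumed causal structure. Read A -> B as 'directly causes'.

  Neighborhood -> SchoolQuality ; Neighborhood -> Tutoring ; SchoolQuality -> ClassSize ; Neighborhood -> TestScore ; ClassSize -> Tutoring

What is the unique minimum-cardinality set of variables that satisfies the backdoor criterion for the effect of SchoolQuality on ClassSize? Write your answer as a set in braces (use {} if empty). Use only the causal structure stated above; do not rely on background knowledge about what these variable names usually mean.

{}

Variables eligible for adjustment (non-descendants of SchoolQuality, excluding SchoolQuality and ClassSize): {Neighborhood, TestScore}.
Backdoor paths from SchoolQuality to ClassSize:
  P1: SchoolQuality <- Neighborhood -> Tutoring <- ClassSize
Each backdoor path contains an unconditioned collider, so every path is already blocked with the empty conditioning set:
  P1: blocked at collider Tutoring (neither it nor any descendant is in the conditioning set).
The empty set is therefore the unique smallest valid set.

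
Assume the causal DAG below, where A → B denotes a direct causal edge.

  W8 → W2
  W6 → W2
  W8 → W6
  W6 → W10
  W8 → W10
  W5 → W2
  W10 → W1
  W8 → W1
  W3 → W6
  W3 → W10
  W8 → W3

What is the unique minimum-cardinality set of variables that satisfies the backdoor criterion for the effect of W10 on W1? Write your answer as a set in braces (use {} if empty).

{W8}

Variables eligible for adjustment (non-descendants of W10, excluding W10 and W1): {W2, W3, W5, W6, W8}.
Backdoor paths from W10 to W1:
  P1: W10 <- W8 -> W1
  P2: W10 <- W3 <- W8 -> W1
  P3: W10 <- W3 -> W6 <- W8 -> W1
  P4: W10 <- W3 -> W6 -> W2 <- W8 -> W1
  P5: W10 <- W6 <- W8 -> W1
  P6: W10 <- W6 <- W3 <- W8 -> W1
  P7: W10 <- W6 -> W2 <- W8 -> W1
The empty set is not sufficient: P1 (W10 <- W8 -> W1) has no collider blocking it and no conditioned non-collider, so it is open.
Try {W8}:
  P1: blocked at fork node W8 ∈ conditioning set.
  P2: blocked at fork node W8 ∈ conditioning set.
  P3: blocked at collider W6 (neither it nor any descendant is in the conditioning set).
  P4: blocked at collider W2 (neither it nor any descendant is in the conditioning set).
  P5: blocked at fork node W8 ∈ conditioning set.
  P6: blocked at fork node W8 ∈ conditioning set.
  P7: blocked at collider W2 (neither it nor any descendant is in the conditioning set).
{W8} contains no descendant of W10 and blocks every backdoor path.
No other singleton works — e.g. {W5} leaves P1 open — so {W8} is the unique smallest valid adjustment set.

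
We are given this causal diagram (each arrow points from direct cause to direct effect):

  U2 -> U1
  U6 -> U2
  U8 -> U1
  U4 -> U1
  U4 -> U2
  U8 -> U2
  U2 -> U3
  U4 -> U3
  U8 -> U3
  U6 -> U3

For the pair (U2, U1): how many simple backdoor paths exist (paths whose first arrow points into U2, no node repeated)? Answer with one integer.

A backdoor path from U2 to U1 is any simple undirected path whose first edge points into U2 (i.e. leaves U2 via a parent).
Parents of U2: {U4, U6, U8}.
Enumerating:
  P1: U2 <- U8 -> U1
  P2: U2 <- U8 -> U3 <- U4 -> U1
  P3: U2 <- U4 -> U1
  P4: U2 <- U4 -> U3 <- U8 -> U1
  P5: U2 <- U6 -> U3 <- U8 -> U1
  P6: U2 <- U6 -> U3 <- U4 -> U1
That exhausts the simple backdoor paths. Count: 6.

6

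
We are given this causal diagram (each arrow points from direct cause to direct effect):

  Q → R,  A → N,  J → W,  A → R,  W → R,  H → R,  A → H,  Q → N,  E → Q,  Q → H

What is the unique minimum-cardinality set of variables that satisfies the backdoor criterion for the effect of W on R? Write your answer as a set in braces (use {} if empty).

{}

Variables eligible for adjustment (non-descendants of W, excluding W and R): {A, E, H, J, N, Q}.
Backdoor paths from W to R:
  (none)
With no backdoor paths the empty set already satisfies the criterion, and it is trivially minimal.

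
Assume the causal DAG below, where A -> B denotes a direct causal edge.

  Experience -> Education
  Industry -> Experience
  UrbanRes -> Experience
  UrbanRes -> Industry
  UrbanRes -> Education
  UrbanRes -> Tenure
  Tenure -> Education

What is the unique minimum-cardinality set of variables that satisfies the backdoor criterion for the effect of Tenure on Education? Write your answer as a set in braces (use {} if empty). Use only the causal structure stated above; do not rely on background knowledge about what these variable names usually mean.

Variables eligible for adjustment (non-descendants of Tenure, excluding Tenure and Education): {Experience, Industry, UrbanRes}.
Backdoor paths from Tenure to Education:
  P1: Tenure <- UrbanRes -> Industry -> Experience -> Education
  P2: Tenure <- UrbanRes -> Experience -> Education
  P3: Tenure <- UrbanRes -> Education
The empty set is not sufficient: P1 (Tenure <- UrbanRes -> Industry -> Experience -> Education) has no collider blocking it and no conditioned non-collider, so it is open.
Try {UrbanRes}:
  P1: blocked at fork node UrbanRes ∈ conditioning set.
  P2: blocked at fork node UrbanRes ∈ conditioning set.
  P3: blocked at fork node UrbanRes ∈ conditioning set.
{UrbanRes} contains no descendant of Tenure and blocks every backdoor path.
No other singleton works — e.g. {Industry} leaves P2 open — so {UrbanRes} is the unique smallest valid adjustment set.

{UrbanRes}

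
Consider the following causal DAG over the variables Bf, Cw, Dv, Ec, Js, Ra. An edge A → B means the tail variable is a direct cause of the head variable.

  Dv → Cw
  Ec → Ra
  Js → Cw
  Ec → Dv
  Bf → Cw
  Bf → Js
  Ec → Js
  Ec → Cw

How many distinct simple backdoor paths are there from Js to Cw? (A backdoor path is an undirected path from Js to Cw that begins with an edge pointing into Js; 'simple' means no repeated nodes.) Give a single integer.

A backdoor path from Js to Cw is any simple undirected path whose first edge points into Js (i.e. leaves Js via a parent).
Parents of Js: {Bf, Ec}.
Enumerating:
  P1: Js <- Ec -> Dv -> Cw
  P2: Js <- Ec -> Cw
  P3: Js <- Bf -> Cw
That exhausts the simple backdoor paths. Count: 3.

3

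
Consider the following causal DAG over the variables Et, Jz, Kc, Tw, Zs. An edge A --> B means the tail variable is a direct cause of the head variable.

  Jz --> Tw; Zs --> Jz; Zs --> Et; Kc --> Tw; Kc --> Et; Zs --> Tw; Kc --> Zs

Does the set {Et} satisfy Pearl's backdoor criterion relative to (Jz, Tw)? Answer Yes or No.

Backdoor paths from Jz to Tw (paths whose first edge points into Jz):
  P1: Jz <- Zs <- Kc -> Tw
  P2: Jz <- Zs -> Et <- Kc -> Tw
  P3: Jz <- Zs -> Tw
Condition 1 (no descendant of Jz in the set): holds — descendants of Jz are {Tw}; none are in {Et}.
Condition 2 (every backdoor path blocked by {Et}):
  P1: open — no interior node is in the conditioning set.
  P2: open — collider(s) Et are conditioned on (or have a conditioned descendant) and no non-collider on the path is in the set.
  P3: open — no interior node is in the conditioning set.
{Et} does not satisfy the backdoor criterion.

No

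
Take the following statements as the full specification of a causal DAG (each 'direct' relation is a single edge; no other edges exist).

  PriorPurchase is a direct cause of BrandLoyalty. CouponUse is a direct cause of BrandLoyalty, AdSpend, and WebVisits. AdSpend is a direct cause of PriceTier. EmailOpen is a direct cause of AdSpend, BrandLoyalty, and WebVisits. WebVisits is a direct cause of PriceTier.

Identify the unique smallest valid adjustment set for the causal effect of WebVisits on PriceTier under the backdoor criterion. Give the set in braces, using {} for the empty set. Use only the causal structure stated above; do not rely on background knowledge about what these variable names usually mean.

{AdSpend}

Variables eligible for adjustment (non-descendants of WebVisits, excluding WebVisits and PriceTier): {AdSpend, BrandLoyalty, CouponUse, EmailOpen, PriorPurchase}.
Backdoor paths from WebVisits to PriceTier:
  P1: WebVisits <- CouponUse -> BrandLoyalty <- EmailOpen -> AdSpend -> PriceTier
  P2: WebVisits <- CouponUse -> AdSpend -> PriceTier
  P3: WebVisits <- EmailOpen -> BrandLoyalty <- CouponUse -> AdSpend -> PriceTier
  P4: WebVisits <- EmailOpen -> AdSpend -> PriceTier
The empty set is not sufficient: P2 (WebVisits <- CouponUse -> AdSpend -> PriceTier) has no collider blocking it and no conditioned non-collider, so it is open.
Try {AdSpend}:
  P1: blocked at collider BrandLoyalty (neither it nor any descendant is in the conditioning set).
  P2: blocked at chain node AdSpend ∈ conditioning set.
  P3: blocked at collider BrandLoyalty (neither it nor any descendant is in the conditioning set).
  P4: blocked at chain node AdSpend ∈ conditioning set.
{AdSpend} contains no descendant of WebVisits and blocks every backdoor path.
No other singleton works — e.g. {CouponUse} leaves P4 open — so {AdSpend} is the unique smallest valid adjustment set.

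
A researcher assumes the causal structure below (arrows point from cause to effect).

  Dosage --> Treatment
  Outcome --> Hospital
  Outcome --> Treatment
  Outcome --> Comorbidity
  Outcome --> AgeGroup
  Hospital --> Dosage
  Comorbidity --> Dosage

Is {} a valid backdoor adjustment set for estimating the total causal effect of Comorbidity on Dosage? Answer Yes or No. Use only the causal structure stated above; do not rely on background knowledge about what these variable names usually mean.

Backdoor paths from Comorbidity to Dosage (paths whose first edge points into Comorbidity):
  P1: Comorbidity <- Outcome -> Hospital -> Dosage
  P2: Comorbidity <- Outcome -> Treatment <- Dosage
Condition 1 (no descendant of Comorbidity in the set): holds — descendants of Comorbidity are {Dosage, Treatment}; none are in {}.
Condition 2 (every backdoor path blocked by {}):
  P1: open — no interior node is in the conditioning set.
  P2: blocked at collider Treatment (neither it nor any descendant is in the conditioning set).
{} does not satisfy the backdoor criterion.

No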